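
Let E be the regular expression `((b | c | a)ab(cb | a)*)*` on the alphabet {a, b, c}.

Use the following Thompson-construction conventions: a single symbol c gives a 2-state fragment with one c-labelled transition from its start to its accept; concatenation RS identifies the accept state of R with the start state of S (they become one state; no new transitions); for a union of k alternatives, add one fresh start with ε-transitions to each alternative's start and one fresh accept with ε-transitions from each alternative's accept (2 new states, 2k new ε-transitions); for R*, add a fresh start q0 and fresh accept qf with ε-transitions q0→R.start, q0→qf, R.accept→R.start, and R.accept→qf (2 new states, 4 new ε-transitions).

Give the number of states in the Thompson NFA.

20

Per subexpression:
Each of the 8 symbol leaves contributes a 2-state fragment.
  b | c | a = 8 states
  cb = 3 states
  cb | a = 7 states
  (cb | a)* = 9 states
  (b | c | a)ab(cb | a)* = 18 states
  ((b | c | a)ab(cb | a)*)* = 20 states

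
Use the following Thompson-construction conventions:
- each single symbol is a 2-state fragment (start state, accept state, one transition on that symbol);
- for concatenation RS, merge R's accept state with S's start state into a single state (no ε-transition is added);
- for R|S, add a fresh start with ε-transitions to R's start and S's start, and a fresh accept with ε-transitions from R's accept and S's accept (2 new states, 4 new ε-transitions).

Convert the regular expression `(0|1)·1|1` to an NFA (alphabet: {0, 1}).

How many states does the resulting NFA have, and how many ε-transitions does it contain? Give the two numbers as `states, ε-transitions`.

11, 8

Recursing over subexpressions:
Each of the 4 symbol leaves contributes 2 states and 0 ε-transitions.
  0|1 — 6 states, 4 ε-transitions
  (0|1)·1 — 7 states, 4 ε-transitions
  (0|1)·1|1 — 11 states, 8 ε-transitions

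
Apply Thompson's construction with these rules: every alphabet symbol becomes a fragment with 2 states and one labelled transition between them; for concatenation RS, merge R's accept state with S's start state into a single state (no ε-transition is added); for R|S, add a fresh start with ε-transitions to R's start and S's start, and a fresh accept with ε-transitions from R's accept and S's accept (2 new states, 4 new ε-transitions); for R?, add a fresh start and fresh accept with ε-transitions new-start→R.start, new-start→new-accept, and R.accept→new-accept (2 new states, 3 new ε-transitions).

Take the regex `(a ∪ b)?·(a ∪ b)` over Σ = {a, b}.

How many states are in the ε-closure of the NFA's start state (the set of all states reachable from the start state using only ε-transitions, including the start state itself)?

7

Work bottom-up. For each fragment F, track |ε-closure(F.start)| and whether F's accept lies in that closure (i.e. whether F accepts ε). A single-symbol fragment has closure size 1 and does not accept ε.
  a ∪ b → |ε-closure| = 1 + 1 + 1 = 3 (the new accept is not ε-reachable since no branch accepts ε)
  (a ∪ b)? → new start has ε-edges to the inner start and to the new accept, so |ε-closure| = 2 + 3 = 5
  a ∪ b → |ε-closure| = 1 + 1 + 1 = 3 (the new accept is not ε-reachable since no branch accepts ε)
  (a ∪ b)?·(a ∪ b) → |ε-closure| = 5 + (3−1) = 7 (closure spills across the concat boundary because the left factor accepts ε)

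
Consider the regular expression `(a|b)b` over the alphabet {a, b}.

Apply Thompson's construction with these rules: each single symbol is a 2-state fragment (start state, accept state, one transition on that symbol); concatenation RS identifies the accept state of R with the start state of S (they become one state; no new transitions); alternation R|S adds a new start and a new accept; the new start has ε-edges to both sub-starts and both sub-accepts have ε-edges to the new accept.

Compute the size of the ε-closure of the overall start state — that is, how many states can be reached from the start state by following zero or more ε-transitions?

3

Let C(F) = |ε-closure(F.start)| within fragment F, and note whether F accepts ε. Symbol fragments have C = 1 and do not accept ε. Then:
  a|b — C = 1 + 1 + 1 = 3 (the new accept is not ε-reachable since no branch accepts ε)
  (a|b)b — same as the first factor's closure: C = 3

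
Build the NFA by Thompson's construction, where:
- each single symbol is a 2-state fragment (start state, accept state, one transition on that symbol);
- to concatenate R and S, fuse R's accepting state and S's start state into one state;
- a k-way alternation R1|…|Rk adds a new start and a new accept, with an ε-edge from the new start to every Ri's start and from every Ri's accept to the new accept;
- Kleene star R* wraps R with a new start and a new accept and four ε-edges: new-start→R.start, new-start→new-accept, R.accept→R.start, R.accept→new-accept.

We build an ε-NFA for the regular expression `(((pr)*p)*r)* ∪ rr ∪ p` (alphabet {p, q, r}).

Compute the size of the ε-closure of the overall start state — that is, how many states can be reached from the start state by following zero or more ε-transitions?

11

Work bottom-up. For each fragment F, track |ε-closure(F.start)| and whether F's accept lies in that closure (i.e. whether F accepts ε). A single-symbol fragment has closure size 1 and does not accept ε.
  pr — |closure| equals the left operand's closure size = 1 (its accept is not ε-reachable, so the closure stops there)
  (pr)* — the star's fresh start ε-reaches both the body's start and the fresh accept: |closure| = 2 + 1 = 3
  (pr)*p — |closure| = 3 + (1−1) = 3 (closure spills across the concat boundary because the left factor accepts ε)
  ((pr)*p)* — the star's fresh start ε-reaches both the body's start and the fresh accept: |closure| = 2 + 3 = 5
  ((pr)*p)*r — |closure| = 5 + (1−1) = 5 (closure spills across the concat boundary because the left factor accepts ε)
  (((pr)*p)*r)* — new start has ε-edges to the inner start and to the new accept, so |closure| = 2 + 5 = 7
  rr — same as the first factor's closure: |closure| = 1
  (((pr)*p)*r)* ∪ rr ∪ p — new start ε-reaches every alternative's start; at least one alternative accepts ε, so the union's new accept is reached too: |closure| = 1 + 7 + 1 + 1 + 1 = 11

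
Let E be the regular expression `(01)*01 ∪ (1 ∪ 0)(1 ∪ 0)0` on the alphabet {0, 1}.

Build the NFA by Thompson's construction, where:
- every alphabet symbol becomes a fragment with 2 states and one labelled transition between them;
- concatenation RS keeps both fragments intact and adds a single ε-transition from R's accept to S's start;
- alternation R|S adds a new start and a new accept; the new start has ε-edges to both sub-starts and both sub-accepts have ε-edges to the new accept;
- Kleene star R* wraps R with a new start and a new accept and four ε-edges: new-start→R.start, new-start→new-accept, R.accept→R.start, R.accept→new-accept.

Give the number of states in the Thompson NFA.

26

Per subexpression:
Each of the 9 symbol leaves contributes a 2-state fragment.
  01 → 4 states
  (01)* → 6 states
  (01)*01 → 10 states
  1 ∪ 0 → 6 states
  1 ∪ 0 → 6 states
  (1 ∪ 0)(1 ∪ 0)0 → 14 states
  (01)*01 ∪ (1 ∪ 0)(1 ∪ 0)0 → 26 states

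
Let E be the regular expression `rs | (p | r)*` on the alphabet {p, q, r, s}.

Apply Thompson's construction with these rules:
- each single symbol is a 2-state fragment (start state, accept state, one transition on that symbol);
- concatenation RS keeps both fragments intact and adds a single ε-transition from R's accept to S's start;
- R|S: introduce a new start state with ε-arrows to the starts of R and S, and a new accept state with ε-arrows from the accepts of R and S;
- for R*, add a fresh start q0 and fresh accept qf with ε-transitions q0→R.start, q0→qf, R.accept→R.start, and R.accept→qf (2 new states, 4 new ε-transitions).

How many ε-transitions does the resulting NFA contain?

13

Recursing over subexpressions:
Each of the 4 symbol leaves contributes 0 ε-transitions.
  rs → 1 ε-transition
  p | r → 4 ε-transitions
  (p | r)* → 8 ε-transitions
  rs | (p | r)* → 13 ε-transitions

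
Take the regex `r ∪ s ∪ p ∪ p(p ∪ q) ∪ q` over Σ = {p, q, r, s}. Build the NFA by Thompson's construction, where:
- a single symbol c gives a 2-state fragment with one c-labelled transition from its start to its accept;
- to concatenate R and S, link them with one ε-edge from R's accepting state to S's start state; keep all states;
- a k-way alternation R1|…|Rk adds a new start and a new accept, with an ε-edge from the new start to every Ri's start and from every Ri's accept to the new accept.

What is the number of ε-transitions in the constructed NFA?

Recursing over subexpressions:
Each of the 7 symbol leaves contributes 0 ε-transitions.
  p ∪ q → 4 ε-transitions
  p(p ∪ q) → 5 ε-transitions
  r ∪ s ∪ p ∪ p(p ∪ q) ∪ q → 15 ε-transitions

15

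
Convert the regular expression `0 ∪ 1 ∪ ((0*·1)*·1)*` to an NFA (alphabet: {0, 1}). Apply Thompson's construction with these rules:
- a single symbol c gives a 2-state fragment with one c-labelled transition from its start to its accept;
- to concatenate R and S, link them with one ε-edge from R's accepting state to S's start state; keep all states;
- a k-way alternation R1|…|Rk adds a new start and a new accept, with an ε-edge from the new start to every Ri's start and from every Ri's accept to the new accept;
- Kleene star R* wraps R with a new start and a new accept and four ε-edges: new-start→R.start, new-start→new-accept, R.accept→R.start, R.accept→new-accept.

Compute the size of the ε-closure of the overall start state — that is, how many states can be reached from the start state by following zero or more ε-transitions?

Let C(F) = |ε-closure(F.start)| within fragment F, and note whether F accepts ε. Symbol fragments have C = 1 and do not accept ε. Then:
  0* → the star's fresh start ε-reaches both the body's start and the fresh accept: |ε-closure| = 2 + 1 = 3
  0*·1 → the left operand accepts ε, so the closure extends into the next operand (via the concat ε-link); |ε-closure| = 3 + 1 = 4
  (0*·1)* → the star's fresh start ε-reaches both the body's start and the fresh accept: |ε-closure| = 2 + 4 = 6
  (0*·1)*·1 → |ε-closure| = 6 + 1 = 7 (closure spills across the concat boundary because the left factor accepts ε)
  ((0*·1)*·1)* → new start has ε-edges to the inner start and to the new accept, so |ε-closure| = 2 + 7 = 9
  0 ∪ 1 ∪ ((0*·1)*·1)* → new start ε-reaches every alternative's start; at least one alternative accepts ε, so the union's new accept is reached too: |ε-closure| = 1 + 1 + 1 + 9 + 1 = 13

13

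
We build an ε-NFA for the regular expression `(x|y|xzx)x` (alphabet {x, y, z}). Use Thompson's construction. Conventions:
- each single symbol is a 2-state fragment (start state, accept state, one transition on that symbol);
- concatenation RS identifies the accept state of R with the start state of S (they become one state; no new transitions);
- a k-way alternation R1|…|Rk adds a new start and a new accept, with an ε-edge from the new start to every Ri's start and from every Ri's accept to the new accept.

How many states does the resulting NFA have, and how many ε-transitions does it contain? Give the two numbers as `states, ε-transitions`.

11, 6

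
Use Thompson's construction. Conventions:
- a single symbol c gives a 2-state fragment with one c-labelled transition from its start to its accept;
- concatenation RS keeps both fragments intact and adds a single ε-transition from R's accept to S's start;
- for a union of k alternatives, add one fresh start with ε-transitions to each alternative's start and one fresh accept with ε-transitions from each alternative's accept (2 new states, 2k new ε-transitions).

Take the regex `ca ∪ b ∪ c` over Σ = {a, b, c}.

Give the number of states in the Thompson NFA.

Building bottom-up:
Each of the 4 symbol leaves contributes a 2-state fragment.
  ca — 4 states
  ca ∪ b ∪ c — 10 states

10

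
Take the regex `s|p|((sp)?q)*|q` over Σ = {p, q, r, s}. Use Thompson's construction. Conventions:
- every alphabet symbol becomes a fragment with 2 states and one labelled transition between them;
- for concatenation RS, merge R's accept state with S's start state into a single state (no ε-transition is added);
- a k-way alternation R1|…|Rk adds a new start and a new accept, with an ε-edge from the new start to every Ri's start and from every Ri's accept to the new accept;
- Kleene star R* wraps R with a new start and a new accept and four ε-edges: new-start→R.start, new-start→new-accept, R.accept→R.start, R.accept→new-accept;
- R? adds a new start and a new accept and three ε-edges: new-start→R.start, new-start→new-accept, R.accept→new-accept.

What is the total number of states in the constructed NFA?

16

Per subexpression:
Each of the 6 symbol leaves contributes a 2-state fragment.
  sp : 3 states
  (sp)? : 5 states
  (sp)?q : 6 states
  ((sp)?q)* : 8 states
  s|p|((sp)?q)*|q : 16 states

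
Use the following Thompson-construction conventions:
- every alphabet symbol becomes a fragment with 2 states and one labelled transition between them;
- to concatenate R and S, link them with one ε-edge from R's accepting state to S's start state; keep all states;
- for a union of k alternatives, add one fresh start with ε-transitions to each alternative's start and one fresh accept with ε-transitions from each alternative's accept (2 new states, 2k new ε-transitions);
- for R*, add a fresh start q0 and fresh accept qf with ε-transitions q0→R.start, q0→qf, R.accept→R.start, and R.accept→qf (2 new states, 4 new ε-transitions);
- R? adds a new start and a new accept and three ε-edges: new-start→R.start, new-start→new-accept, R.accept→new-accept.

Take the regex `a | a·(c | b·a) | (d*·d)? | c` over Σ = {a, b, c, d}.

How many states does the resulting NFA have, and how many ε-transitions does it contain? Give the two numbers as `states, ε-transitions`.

24, 22

Building bottom-up:
Each of the 8 symbol leaves contributes 2 states and 0 ε-transitions.
  b·a → 4 states, 1 ε-transition
  c | b·a → 8 states, 5 ε-transitions
  a·(c | b·a) → 10 states, 6 ε-transitions
  d* → 4 states, 4 ε-transitions
  d*·d → 6 states, 5 ε-transitions
  (d*·d)? → 8 states, 8 ε-transitions
  a | a·(c | b·a) | (d*·d)? | c → 24 states, 22 ε-transitions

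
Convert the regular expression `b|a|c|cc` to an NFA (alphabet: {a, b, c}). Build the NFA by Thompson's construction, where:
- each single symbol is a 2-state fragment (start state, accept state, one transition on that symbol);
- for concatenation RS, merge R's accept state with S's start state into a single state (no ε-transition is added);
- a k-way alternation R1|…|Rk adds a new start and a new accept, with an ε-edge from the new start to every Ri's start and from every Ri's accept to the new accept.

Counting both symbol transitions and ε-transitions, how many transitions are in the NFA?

13

Building bottom-up:
Each of the 5 symbol leaves contributes 1 transition (1 symbol, 0 ε).
  cc — 2 transitions (2 symbol, 0 ε)
  b|a|c|cc — 13 transitions (5 symbol, 8 ε)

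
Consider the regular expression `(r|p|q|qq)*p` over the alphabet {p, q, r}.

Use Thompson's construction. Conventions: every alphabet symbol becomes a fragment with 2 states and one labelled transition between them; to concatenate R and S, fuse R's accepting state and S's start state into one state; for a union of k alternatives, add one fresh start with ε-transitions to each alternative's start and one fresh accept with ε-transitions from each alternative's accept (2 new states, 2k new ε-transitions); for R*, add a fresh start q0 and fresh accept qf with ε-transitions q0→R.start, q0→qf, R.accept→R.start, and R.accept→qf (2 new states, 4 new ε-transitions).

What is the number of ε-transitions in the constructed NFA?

12

Per subexpression:
Each of the 6 symbol leaves contributes 0 ε-transitions.
  qq = 0 ε-transitions
  r|p|q|qq = 8 ε-transitions
  (r|p|q|qq)* = 12 ε-transitions
  (r|p|q|qq)*p = 12 ε-transitions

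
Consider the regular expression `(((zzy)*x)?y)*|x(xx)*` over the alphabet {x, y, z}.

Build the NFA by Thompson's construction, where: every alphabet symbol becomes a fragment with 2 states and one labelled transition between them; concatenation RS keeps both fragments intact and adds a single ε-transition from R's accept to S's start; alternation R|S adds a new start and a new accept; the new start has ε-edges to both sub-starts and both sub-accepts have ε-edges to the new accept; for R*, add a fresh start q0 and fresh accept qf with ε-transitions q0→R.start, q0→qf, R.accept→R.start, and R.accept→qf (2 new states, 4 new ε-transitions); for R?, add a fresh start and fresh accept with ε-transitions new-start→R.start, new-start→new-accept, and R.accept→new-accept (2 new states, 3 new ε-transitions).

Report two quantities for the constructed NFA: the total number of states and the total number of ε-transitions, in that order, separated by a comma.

Building bottom-up:
Each of the 8 symbol leaves contributes 2 states and 0 ε-transitions.
  zzy : 6 states, 2 ε-transitions
  (zzy)* : 8 states, 6 ε-transitions
  (zzy)*x : 10 states, 7 ε-transitions
  ((zzy)*x)? : 12 states, 10 ε-transitions
  ((zzy)*x)?y : 14 states, 11 ε-transitions
  (((zzy)*x)?y)* : 16 states, 15 ε-transitions
  xx : 4 states, 1 ε-transition
  (xx)* : 6 states, 5 ε-transitions
  x(xx)* : 8 states, 6 ε-transitions
  (((zzy)*x)?y)*|x(xx)* : 26 states, 25 ε-transitions

26, 25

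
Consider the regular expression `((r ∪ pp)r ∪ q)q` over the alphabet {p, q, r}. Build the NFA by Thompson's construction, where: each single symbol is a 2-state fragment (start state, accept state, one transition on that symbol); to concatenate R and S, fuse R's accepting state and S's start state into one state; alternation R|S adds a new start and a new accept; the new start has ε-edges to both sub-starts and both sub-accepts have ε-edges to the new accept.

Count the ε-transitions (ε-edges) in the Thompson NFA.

8

Bottom-up over the parse tree:
Each of the 6 symbol leaves contributes 0 ε-transitions.
  pp : 0 ε-transitions
  r ∪ pp : 4 ε-transitions
  (r ∪ pp)r : 4 ε-transitions
  (r ∪ pp)r ∪ q : 8 ε-transitions
  ((r ∪ pp)r ∪ q)q : 8 ε-transitions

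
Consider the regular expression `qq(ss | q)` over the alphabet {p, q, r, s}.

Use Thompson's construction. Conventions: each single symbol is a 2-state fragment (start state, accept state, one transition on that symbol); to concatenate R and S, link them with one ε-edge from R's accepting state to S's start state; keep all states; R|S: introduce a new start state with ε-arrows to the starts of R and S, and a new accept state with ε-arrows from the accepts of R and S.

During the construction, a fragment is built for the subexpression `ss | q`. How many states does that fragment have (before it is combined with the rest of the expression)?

8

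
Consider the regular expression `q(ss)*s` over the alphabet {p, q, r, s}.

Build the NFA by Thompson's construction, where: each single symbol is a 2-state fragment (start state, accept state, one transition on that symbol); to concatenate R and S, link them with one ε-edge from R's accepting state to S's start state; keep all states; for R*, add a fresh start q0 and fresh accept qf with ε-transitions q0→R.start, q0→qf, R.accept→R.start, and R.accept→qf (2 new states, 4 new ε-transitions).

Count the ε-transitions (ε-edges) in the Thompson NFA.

7

Per subexpression:
Each of the 4 symbol leaves contributes 0 ε-transitions.
  ss → 1 ε-transition
  (ss)* → 5 ε-transitions
  q(ss)*s → 7 ε-transitions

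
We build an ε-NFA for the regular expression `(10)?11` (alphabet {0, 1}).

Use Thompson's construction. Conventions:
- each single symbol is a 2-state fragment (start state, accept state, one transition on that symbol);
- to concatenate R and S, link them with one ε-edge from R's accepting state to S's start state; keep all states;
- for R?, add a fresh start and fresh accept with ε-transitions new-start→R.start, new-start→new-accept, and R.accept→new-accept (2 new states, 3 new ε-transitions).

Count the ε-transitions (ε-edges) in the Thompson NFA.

By structural recursion:
Each of the 4 symbol leaves contributes 0 ε-transitions.
  10 — 1 ε-transition
  (10)? — 4 ε-transitions
  (10)?11 — 6 ε-transitions

6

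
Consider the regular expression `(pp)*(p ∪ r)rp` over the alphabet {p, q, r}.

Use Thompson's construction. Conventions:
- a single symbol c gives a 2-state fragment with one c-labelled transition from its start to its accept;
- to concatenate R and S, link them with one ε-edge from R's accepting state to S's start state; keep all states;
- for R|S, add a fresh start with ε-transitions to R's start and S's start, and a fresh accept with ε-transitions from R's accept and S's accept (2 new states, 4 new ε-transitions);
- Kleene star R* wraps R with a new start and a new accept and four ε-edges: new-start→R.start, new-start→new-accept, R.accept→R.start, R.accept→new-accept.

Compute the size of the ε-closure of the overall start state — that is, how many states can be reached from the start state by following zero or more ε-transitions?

6

Work bottom-up. For each fragment F, track |ε-closure(F.start)| and whether F's accept lies in that closure (i.e. whether F accepts ε). A single-symbol fragment has closure size 1 and does not accept ε.
  pp — same as the first factor's closure: C = 1
  (pp)* — C = 1 (new start) + 1 (body) + 1 (new accept) = 3
  p ∪ r — C = 1 + 1 + 1 = 3 (the new accept is not ε-reachable since no branch accepts ε)
  (pp)*(p ∪ r)rp — the left operand accepts ε, so the closure extends into the next operand (via the concat ε-link); C = 3 + 3 = 6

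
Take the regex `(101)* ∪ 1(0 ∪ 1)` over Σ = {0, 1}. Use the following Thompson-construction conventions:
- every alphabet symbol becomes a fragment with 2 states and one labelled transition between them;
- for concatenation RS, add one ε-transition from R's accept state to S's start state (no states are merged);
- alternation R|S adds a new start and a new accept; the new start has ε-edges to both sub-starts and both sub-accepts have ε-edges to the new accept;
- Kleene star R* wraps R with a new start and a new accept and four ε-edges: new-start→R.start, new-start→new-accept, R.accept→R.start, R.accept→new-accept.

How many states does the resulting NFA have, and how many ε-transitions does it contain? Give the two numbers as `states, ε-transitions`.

Bottom-up over the parse tree:
Each of the 6 symbol leaves contributes 2 states and 0 ε-transitions.
  101 = 6 states, 2 ε-transitions
  (101)* = 8 states, 6 ε-transitions
  0 ∪ 1 = 6 states, 4 ε-transitions
  1(0 ∪ 1) = 8 states, 5 ε-transitions
  (101)* ∪ 1(0 ∪ 1) = 18 states, 15 ε-transitions

18, 15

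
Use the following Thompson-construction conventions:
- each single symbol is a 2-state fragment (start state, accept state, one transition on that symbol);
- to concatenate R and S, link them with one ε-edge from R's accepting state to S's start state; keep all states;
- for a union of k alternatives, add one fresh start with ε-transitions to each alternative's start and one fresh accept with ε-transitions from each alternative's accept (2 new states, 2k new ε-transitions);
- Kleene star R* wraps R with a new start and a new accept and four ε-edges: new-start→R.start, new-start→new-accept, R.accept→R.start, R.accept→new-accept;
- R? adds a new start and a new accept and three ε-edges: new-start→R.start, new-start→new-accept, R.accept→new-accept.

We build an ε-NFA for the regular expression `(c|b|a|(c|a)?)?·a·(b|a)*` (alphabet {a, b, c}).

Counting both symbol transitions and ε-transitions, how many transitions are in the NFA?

36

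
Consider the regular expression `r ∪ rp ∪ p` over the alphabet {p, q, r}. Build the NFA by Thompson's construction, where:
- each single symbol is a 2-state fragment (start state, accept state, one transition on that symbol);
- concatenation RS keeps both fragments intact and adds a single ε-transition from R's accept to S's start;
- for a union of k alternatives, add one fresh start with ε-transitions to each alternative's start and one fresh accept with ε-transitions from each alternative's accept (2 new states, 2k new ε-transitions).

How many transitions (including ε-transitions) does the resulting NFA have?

11

Building bottom-up:
Each of the 4 symbol leaves contributes 1 transition (1 symbol, 0 ε).
  rp → 3 transitions (2 symbol, 1 ε)
  r ∪ rp ∪ p → 11 transitions (4 symbol, 7 ε)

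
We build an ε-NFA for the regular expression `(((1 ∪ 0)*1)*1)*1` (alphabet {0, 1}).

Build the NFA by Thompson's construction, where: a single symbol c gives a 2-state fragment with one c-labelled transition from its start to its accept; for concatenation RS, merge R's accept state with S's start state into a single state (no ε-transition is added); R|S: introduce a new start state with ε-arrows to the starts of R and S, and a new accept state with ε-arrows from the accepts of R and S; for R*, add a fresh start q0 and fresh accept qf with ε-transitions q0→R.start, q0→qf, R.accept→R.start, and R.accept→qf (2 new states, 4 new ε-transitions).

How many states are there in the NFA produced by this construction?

15

Per subexpression:
Each of the 5 symbol leaves contributes a 2-state fragment.
  1 ∪ 0 — 6 states
  (1 ∪ 0)* — 8 states
  (1 ∪ 0)*1 — 9 states
  ((1 ∪ 0)*1)* — 11 states
  ((1 ∪ 0)*1)*1 — 12 states
  (((1 ∪ 0)*1)*1)* — 14 states
  (((1 ∪ 0)*1)*1)*1 — 15 states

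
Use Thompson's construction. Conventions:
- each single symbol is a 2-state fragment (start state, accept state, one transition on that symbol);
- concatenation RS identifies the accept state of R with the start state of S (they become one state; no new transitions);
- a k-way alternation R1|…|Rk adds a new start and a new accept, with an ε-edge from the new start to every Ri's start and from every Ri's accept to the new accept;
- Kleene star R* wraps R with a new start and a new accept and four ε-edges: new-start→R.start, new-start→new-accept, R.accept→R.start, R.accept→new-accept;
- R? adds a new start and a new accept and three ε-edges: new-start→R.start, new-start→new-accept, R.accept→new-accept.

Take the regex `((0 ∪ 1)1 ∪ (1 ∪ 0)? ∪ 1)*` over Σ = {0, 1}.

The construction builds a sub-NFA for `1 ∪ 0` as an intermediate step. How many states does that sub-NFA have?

6

Fragment for `1 ∪ 0`:
Each of the 2 symbol leaves contributes a 2-state fragment.
  1 ∪ 0 : 6 states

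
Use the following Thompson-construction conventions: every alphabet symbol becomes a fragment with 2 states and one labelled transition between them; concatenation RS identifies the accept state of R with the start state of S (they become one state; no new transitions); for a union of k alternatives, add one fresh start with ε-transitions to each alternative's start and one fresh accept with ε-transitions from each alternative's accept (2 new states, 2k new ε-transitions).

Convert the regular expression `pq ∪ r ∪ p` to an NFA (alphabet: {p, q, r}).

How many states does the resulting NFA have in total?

Per subexpression:
Each of the 4 symbol leaves contributes a 2-state fragment.
  pq : 3 states
  pq ∪ r ∪ p : 9 states

9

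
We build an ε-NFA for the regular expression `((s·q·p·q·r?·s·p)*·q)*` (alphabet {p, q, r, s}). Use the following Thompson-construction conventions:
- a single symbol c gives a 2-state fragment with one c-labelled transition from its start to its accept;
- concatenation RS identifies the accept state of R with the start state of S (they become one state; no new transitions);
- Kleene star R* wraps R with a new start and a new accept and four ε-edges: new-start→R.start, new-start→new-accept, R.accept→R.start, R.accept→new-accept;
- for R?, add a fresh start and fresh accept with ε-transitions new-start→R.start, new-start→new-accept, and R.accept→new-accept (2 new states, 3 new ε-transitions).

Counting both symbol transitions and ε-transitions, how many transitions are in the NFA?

By structural recursion:
Each of the 8 symbol leaves contributes 1 transition (1 symbol, 0 ε).
  r? : 4 transitions (1 symbol, 3 ε)
  s·q·p·q·r?·s·p : 10 transitions (7 symbol, 3 ε)
  (s·q·p·q·r?·s·p)* : 14 transitions (7 symbol, 7 ε)
  (s·q·p·q·r?·s·p)*·q : 15 transitions (8 symbol, 7 ε)
  ((s·q·p·q·r?·s·p)*·q)* : 19 transitions (8 symbol, 11 ε)

19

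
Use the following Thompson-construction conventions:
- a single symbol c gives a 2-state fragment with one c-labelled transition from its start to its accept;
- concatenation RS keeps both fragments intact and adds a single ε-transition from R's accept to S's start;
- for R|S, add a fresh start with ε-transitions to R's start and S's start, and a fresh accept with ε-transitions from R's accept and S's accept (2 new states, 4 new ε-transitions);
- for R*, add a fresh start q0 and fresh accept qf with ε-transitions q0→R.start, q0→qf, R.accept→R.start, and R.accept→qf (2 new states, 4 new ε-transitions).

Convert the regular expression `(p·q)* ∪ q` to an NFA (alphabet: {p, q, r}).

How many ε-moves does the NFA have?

9

By structural recursion:
Each of the 3 symbol leaves contributes 0 ε-transitions.
  p·q = 1 ε-transition
  (p·q)* = 5 ε-transitions
  (p·q)* ∪ q = 9 ε-transitions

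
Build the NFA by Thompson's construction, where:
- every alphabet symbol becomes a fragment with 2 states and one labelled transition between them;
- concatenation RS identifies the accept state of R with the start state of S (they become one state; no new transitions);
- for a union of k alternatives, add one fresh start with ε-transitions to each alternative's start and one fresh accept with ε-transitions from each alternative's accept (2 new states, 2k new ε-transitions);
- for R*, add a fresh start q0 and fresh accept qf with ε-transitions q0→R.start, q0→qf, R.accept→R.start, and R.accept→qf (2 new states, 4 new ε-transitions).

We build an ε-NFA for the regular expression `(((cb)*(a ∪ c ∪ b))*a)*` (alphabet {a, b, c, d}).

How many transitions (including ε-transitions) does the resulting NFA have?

Per subexpression:
Each of the 6 symbol leaves contributes 1 transition (1 symbol, 0 ε).
  cb = 2 transitions (2 symbol, 0 ε)
  (cb)* = 6 transitions (2 symbol, 4 ε)
  a ∪ c ∪ b = 9 transitions (3 symbol, 6 ε)
  (cb)*(a ∪ c ∪ b) = 15 transitions (5 symbol, 10 ε)
  ((cb)*(a ∪ c ∪ b))* = 19 transitions (5 symbol, 14 ε)
  ((cb)*(a ∪ c ∪ b))*a = 20 transitions (6 symbol, 14 ε)
  (((cb)*(a ∪ c ∪ b))*a)* = 24 transitions (6 symbol, 18 ε)

24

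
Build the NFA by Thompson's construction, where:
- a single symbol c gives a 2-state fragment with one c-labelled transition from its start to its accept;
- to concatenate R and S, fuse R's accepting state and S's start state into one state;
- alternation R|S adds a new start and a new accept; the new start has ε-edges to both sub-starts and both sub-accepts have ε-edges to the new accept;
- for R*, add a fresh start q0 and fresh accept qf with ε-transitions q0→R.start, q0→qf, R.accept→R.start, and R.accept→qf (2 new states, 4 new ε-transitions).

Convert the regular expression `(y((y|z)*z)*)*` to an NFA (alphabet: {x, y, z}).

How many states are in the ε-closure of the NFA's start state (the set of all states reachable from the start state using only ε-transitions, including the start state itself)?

Let C(F) = |ε-closure(F.start)| within fragment F, and note whether F accepts ε. Symbol fragments have C = 1 and do not accept ε. Then:
  y|z → |closure| = 1 + 1 + 1 = 3 (the new accept is not ε-reachable since no branch accepts ε)
  (y|z)* → the star's fresh start ε-reaches both the body's start and the fresh accept: |closure| = 2 + 3 = 5
  (y|z)*z → |closure| = 5 + (1−1) = 5 (closure spills across the concat boundary because the left factor accepts ε)
  ((y|z)*z)* → |closure| = 1 (new start) + 5 (body) + 1 (new accept) = 7
  y((y|z)*z)* → |closure| equals the left operand's closure size = 1 (its accept is not ε-reachable, so the closure stops there)
  (y((y|z)*z)*)* → |closure| = 1 (new start) + 1 (body) + 1 (new accept) = 3

3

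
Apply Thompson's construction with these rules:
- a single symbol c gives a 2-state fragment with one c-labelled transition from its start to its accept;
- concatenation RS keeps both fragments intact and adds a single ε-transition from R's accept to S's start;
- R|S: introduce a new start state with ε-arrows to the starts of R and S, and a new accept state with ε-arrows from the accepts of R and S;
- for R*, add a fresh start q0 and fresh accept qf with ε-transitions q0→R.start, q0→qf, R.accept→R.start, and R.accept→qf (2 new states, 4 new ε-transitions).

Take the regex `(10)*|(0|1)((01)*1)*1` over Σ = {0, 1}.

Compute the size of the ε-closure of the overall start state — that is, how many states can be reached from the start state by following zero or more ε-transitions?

8

Let C(F) = |ε-closure(F.start)| within fragment F, and note whether F accepts ε. Symbol fragments have C = 1 and do not accept ε. Then:
  10 → C equals the left operand's closure size = 1 (its accept is not ε-reachable, so the closure stops there)
  (10)* → the star's fresh start ε-reaches both the body's start and the fresh accept: C = 2 + 1 = 3
  0|1 → C = 1 + 1 + 1 = 3 (the new accept is not ε-reachable since no branch accepts ε)
  01 → same as the first factor's closure: C = 1
  (01)* → C = 1 (new start) + 1 (body) + 1 (new accept) = 3
  (01)*1 → C = 3 + 1 = 4 (closure spills across the concat boundary because the left factor accepts ε)
  ((01)*1)* → new start has ε-edges to the inner start and to the new accept, so C = 2 + 4 = 6
  (0|1)((01)*1)*1 → same as the first factor's closure: C = 3
  (10)*|(0|1)((01)*1)*1 → new start ε-reaches every alternative's start; at least one alternative accepts ε, so the union's new accept is reached too: C = 1 + 3 + 3 + 1 = 8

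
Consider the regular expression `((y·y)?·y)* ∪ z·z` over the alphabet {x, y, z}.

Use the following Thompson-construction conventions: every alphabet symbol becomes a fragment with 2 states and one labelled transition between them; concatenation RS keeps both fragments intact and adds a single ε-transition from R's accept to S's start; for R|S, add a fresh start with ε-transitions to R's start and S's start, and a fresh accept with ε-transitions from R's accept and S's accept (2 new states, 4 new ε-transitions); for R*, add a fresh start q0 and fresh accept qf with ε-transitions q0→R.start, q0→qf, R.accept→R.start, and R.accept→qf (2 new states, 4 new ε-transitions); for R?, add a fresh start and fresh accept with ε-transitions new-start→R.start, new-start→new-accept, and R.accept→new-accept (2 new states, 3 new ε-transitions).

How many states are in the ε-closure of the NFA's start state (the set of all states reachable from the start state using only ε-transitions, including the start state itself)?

9

Compute the ε-closure size of each fragment's start state recursively; a symbol fragment's start has no outgoing ε-edge, so its closure is just itself (size 1).
  y·y — same as the first factor's closure: |closure| = 1
  (y·y)? — |closure| = 1 (new start) + 1 (body) + 1 (new accept, via ε) = 3
  (y·y)?·y — the left operand accepts ε, so the closure extends into the next operand (via the concat ε-link); |closure| = 3 + 1 = 4
  ((y·y)?·y)* — |closure| = 1 (new start) + 4 (body) + 1 (new accept) = 6
  z·z — |closure| equals the left operand's closure size = 1 (its accept is not ε-reachable, so the closure stops there)
  ((y·y)?·y)* ∪ z·z — |closure| = 1 (new start) + (6 + 1) + 1 (new accept, since some branch ε-reaches its own accept) = 9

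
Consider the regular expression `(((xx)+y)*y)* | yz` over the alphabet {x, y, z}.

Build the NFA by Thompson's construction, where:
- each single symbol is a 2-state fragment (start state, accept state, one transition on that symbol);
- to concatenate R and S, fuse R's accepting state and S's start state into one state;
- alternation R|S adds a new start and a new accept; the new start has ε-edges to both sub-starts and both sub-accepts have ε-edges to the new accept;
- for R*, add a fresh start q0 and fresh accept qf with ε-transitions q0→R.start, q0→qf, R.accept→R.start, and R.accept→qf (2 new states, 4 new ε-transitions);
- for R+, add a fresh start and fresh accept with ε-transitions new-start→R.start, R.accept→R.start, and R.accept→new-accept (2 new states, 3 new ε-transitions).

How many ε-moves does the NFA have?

Building bottom-up:
Each of the 6 symbol leaves contributes 0 ε-transitions.
  xx : 0 ε-transitions
  (xx)+ : 3 ε-transitions
  (xx)+y : 3 ε-transitions
  ((xx)+y)* : 7 ε-transitions
  ((xx)+y)*y : 7 ε-transitions
  (((xx)+y)*y)* : 11 ε-transitions
  yz : 0 ε-transitions
  (((xx)+y)*y)* | yz : 15 ε-transitions

15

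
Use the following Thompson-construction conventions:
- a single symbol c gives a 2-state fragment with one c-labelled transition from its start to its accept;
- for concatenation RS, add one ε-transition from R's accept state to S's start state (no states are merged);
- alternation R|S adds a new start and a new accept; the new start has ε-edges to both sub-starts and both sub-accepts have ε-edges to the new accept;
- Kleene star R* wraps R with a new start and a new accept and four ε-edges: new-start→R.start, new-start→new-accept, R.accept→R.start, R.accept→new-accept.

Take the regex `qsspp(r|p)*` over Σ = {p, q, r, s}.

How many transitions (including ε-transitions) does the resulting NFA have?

20

Building bottom-up:
Each of the 7 symbol leaves contributes 1 transition (1 symbol, 0 ε).
  r|p → 6 transitions (2 symbol, 4 ε)
  (r|p)* → 10 transitions (2 symbol, 8 ε)
  qsspp(r|p)* → 20 transitions (7 symbol, 13 ε)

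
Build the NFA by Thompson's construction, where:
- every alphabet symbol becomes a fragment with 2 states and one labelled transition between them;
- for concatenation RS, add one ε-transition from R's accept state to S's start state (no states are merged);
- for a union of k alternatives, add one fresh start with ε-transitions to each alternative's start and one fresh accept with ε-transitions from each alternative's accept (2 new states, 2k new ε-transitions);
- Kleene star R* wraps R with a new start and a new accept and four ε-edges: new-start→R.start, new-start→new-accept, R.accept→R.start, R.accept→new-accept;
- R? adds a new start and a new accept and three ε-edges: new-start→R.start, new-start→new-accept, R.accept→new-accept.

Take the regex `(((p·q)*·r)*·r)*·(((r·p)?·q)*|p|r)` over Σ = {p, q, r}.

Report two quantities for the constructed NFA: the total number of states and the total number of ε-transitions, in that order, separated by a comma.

Per subexpression:
Each of the 9 symbol leaves contributes 2 states and 0 ε-transitions.
  p·q : 4 states, 1 ε-transition
  (p·q)* : 6 states, 5 ε-transitions
  (p·q)*·r : 8 states, 6 ε-transitions
  ((p·q)*·r)* : 10 states, 10 ε-transitions
  ((p·q)*·r)*·r : 12 states, 11 ε-transitions
  (((p·q)*·r)*·r)* : 14 states, 15 ε-transitions
  r·p : 4 states, 1 ε-transition
  (r·p)? : 6 states, 4 ε-transitions
  (r·p)?·q : 8 states, 5 ε-transitions
  ((r·p)?·q)* : 10 states, 9 ε-transitions
  ((r·p)?·q)*|p|r : 16 states, 15 ε-transitions
  (((p·q)*·r)*·r)*·(((r·p)?·q)*|p|r) : 30 states, 31 ε-transitions

30, 31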